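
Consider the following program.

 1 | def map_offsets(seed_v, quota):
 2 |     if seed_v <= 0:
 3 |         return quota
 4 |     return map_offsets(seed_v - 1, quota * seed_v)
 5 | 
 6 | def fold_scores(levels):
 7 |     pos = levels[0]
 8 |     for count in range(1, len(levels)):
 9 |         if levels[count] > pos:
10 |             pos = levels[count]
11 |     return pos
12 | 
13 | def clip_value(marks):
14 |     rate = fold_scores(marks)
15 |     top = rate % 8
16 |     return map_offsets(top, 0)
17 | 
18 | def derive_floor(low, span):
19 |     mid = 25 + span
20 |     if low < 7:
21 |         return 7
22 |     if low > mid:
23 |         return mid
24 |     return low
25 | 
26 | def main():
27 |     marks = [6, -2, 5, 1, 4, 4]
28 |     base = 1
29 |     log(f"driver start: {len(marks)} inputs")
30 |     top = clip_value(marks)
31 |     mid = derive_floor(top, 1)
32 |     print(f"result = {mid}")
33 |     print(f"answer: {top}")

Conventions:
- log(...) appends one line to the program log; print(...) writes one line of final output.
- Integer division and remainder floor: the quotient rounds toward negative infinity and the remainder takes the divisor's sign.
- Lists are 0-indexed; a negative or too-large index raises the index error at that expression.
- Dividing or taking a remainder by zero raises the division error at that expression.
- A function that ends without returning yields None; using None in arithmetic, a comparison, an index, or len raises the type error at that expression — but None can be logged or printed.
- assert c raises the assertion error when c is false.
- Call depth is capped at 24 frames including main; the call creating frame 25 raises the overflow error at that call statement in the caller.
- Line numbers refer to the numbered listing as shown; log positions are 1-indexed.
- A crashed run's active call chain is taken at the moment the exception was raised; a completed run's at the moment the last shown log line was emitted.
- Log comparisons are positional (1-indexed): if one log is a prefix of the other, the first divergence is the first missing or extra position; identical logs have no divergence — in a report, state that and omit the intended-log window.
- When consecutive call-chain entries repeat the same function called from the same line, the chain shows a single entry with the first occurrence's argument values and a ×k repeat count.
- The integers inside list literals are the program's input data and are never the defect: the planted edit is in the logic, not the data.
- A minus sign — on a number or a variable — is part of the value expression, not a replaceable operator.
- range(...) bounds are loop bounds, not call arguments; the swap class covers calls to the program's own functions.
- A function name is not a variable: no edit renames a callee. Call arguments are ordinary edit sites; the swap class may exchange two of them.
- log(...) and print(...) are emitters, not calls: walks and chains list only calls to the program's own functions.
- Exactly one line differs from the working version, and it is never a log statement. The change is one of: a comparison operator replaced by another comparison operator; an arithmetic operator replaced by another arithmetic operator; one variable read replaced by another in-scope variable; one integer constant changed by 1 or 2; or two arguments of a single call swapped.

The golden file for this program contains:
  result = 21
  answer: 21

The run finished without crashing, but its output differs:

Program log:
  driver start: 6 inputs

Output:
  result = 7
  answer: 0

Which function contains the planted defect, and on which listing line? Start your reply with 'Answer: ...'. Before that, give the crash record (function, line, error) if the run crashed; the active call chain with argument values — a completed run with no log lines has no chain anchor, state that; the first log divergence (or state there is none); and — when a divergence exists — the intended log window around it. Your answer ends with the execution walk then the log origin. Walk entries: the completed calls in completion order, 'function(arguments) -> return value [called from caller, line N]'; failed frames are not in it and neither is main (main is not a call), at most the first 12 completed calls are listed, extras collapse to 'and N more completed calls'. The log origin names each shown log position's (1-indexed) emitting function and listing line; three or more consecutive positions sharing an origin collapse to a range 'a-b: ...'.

Answer: the defect is in map_offsets at line 4.
Core observation: No log line changed; the fault shows up purely in the output.
Call chain: main.
First divergence: there is none — every log position agrees.
Execution walk:
  fold_scores([6, -2, 5, 1, 4, 4]) -> 6  [called from clip_value, line 14]
  map_offsets(0, 0) -> 0  [called from map_offsets, line 4]
  map_offsets(1, 0) -> 0  [called from map_offsets, line 4]
  map_offsets(2, 0) -> 0  [called from map_offsets, line 4]
  map_offsets(3, 0) -> 0  [called from map_offsets, line 4]
  map_offsets(4, 0) -> 0  [called from map_offsets, line 4]
  map_offsets(5, 0) -> 0  [called from map_offsets, line 4]
  map_offsets(6, 0) -> 0  [called from clip_value, line 16]
  clip_value([6, -2, 5, 1, 4, 4]) -> 0  [called from main, line 30]
  derive_floor(0, 1) -> 7  [called from main, line 31]
Origin of each log line:
  1: emitted by main (line 29)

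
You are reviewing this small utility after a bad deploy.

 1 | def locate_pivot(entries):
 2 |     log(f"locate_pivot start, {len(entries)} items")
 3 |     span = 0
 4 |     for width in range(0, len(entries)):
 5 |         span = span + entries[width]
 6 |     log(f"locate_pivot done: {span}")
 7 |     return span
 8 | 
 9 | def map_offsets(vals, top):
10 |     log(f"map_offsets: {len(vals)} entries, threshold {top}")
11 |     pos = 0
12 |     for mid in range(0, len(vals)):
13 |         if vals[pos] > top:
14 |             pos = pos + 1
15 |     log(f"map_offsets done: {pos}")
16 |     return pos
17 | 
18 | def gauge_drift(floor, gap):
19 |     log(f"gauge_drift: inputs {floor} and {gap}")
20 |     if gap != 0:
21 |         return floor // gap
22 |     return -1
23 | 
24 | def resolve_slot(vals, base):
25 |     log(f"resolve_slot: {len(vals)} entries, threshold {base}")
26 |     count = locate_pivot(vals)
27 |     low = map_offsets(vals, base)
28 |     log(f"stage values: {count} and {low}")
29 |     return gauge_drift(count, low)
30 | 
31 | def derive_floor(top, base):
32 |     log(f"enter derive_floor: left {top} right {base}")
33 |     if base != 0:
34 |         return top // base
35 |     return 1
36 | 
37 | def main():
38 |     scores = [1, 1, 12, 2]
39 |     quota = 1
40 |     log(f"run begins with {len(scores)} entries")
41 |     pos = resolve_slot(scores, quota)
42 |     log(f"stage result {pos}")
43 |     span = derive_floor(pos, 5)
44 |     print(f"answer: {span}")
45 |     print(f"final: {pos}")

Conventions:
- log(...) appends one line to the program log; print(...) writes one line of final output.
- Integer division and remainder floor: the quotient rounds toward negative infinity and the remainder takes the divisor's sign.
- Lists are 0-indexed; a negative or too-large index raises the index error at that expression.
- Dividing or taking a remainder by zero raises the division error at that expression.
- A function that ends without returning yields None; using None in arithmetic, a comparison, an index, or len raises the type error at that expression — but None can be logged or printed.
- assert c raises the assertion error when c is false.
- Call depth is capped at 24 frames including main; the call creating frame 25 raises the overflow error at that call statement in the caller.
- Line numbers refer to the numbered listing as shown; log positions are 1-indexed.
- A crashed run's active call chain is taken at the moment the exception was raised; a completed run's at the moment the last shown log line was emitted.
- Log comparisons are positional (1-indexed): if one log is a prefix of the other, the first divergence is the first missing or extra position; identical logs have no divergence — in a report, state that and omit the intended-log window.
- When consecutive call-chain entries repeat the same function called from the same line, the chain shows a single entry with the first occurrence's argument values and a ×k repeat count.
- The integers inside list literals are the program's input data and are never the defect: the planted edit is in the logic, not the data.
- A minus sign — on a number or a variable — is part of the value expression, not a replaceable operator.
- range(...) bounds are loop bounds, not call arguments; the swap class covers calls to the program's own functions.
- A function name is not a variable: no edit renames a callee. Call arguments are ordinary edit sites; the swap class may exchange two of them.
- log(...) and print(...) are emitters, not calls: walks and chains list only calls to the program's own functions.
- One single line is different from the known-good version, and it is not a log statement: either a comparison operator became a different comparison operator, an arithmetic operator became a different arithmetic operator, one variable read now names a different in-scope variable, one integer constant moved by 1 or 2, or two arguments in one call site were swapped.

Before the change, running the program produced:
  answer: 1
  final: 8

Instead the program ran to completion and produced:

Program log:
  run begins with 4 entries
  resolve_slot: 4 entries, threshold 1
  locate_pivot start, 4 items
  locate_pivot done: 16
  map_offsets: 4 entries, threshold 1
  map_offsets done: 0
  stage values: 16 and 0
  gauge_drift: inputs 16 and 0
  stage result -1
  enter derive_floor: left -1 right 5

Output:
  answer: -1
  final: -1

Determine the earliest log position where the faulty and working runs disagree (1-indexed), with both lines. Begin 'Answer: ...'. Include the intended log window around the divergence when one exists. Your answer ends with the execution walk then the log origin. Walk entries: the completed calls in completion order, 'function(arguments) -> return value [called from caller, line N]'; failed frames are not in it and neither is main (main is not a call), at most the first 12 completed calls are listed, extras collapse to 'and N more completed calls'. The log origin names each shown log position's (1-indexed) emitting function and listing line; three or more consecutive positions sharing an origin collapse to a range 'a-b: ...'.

Answer: position 6 — shown 'map_offsets done: 0', intended 'map_offsets done: 2'.
Intended log window:
  4: locate_pivot done: 16
  5: map_offsets: 4 entries, threshold 1
  6: map_offsets done: 2
  7: stage values: 16 and 2
Execution walk:
  locate_pivot([1, 1, 12, 2]) -> 16  [called from resolve_slot, line 26]
  map_offsets([1, 1, 12, 2], 1) -> 0  [called from resolve_slot, line 27]
  gauge_drift(16, 0) -> -1  [called from resolve_slot, line 29]
  resolve_slot([1, 1, 12, 2], 1) -> -1  [called from main, line 41]
  derive_floor(-1, 5) -> -1  [called from main, line 43]
Log origins:
  1: from main, line 40
  2: from resolve_slot, line 25
  3: from locate_pivot, line 2
  4: from locate_pivot, line 6
  5: from map_offsets, line 10
  6: from map_offsets, line 15
  7: from resolve_slot, line 28
  8: from gauge_drift, line 19
  9: from main, line 42
  10: from derive_floor, line 32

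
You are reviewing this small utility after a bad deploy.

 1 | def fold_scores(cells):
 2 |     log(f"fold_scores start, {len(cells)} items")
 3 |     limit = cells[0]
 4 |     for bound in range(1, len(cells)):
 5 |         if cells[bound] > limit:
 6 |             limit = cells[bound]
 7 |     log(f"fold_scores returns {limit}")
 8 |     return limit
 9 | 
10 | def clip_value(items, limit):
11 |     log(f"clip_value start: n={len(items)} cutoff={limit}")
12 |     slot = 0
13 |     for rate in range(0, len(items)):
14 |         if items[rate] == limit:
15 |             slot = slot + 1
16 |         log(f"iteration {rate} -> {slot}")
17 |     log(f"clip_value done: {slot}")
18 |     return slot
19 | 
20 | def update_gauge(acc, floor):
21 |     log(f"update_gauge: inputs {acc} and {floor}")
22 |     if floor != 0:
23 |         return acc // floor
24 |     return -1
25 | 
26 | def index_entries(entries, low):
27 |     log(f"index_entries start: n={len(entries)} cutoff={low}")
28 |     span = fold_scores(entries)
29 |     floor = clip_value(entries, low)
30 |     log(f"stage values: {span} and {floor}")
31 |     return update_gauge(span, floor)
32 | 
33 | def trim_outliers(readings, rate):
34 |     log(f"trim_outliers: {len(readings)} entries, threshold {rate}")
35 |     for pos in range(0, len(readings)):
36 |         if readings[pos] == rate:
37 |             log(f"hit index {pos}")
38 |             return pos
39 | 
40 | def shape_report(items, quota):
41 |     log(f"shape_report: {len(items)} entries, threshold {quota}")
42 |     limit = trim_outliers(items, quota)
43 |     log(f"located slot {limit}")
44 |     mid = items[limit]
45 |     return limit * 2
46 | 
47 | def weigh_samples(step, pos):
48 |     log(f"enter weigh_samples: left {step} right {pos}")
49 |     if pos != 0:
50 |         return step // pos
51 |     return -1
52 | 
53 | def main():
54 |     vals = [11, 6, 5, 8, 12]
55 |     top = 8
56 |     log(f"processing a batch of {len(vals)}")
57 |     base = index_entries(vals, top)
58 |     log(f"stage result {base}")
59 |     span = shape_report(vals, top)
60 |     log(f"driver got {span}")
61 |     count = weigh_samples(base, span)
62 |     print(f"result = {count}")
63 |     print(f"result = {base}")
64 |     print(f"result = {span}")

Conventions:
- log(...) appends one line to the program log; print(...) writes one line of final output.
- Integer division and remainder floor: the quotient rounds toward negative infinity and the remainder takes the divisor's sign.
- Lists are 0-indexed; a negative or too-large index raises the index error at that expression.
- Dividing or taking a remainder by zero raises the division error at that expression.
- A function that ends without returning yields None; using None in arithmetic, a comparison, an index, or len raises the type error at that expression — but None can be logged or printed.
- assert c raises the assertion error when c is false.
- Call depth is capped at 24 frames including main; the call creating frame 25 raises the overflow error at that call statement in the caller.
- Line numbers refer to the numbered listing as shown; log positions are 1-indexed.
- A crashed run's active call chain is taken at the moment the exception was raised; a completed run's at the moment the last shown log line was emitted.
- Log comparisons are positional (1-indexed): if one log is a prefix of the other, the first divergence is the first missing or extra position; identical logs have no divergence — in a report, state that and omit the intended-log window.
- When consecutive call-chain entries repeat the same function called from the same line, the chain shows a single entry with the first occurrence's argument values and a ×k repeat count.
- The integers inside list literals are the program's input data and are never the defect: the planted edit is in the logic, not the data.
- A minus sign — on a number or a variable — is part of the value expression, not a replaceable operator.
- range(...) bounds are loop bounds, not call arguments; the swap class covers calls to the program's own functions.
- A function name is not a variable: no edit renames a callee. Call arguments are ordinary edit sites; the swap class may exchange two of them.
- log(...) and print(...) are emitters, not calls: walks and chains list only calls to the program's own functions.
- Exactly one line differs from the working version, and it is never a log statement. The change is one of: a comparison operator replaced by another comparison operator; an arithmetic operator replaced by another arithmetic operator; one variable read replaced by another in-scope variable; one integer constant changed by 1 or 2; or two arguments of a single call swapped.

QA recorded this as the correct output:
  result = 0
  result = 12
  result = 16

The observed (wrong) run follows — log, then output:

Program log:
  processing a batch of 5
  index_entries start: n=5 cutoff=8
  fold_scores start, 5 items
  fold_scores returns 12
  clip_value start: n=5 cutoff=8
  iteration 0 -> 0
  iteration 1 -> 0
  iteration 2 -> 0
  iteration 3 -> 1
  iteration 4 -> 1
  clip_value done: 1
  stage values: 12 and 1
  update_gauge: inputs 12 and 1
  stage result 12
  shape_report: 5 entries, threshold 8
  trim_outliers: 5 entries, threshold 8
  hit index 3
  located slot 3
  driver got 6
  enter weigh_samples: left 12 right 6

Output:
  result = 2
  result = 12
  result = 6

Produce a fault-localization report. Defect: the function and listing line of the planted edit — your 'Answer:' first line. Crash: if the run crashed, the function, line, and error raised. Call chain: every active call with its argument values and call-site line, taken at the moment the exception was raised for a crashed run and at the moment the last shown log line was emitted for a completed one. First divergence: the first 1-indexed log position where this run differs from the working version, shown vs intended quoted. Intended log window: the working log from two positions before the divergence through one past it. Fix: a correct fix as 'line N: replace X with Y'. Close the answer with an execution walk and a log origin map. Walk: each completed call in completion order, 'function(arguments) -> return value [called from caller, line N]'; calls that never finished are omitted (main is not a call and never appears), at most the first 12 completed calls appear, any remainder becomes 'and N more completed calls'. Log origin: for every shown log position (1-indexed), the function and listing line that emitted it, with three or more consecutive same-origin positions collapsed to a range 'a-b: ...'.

Answer: the defect is in shape_report at line 45.
Key fact: Position 19 is the first bad log line: 'driver got 6' should read 'driver got 16'.
Call chain: main -> weigh_samples(12, 6) (called at line 61).
First divergence: position 19 — the shown line 'driver got 6' should read 'driver got 16'.
Intended log window:
  17: hit index 3
  18: located slot 3
  19: driver got 16
  20: enter weigh_samples: left 12 right 16
Execution walk:
  fold_scores([11, 6, 5, 8, 12]) -> 12  [called from index_entries, line 28]
  clip_value([11, 6, 5, 8, 12], 8) -> 1  [called from index_entries, line 29]
  update_gauge(12, 1) -> 12  [called from index_entries, line 31]
  index_entries([11, 6, 5, 8, 12], 8) -> 12  [called from main, line 57]
  trim_outliers([11, 6, 5, 8, 12], 8) -> 3  [called from shape_report, line 42]
  shape_report([11, 6, 5, 8, 12], 8) -> 6  [called from main, line 59]
  weigh_samples(12, 6) -> 2  [called from main, line 61]
Log origin:
  1: emitted by main (line 56)
  2: emitted by index_entries (line 27)
  3: emitted by fold_scores (line 2)
  4: emitted by fold_scores (line 7)
  5: emitted by clip_value (line 11)
  6-10: emitted by clip_value (line 16)
  11: emitted by clip_value (line 17)
  12: emitted by index_entries (line 30)
  13: emitted by update_gauge (line 21)
  14: emitted by main (line 58)
  15: emitted by shape_report (line 41)
  16: emitted by trim_outliers (line 34)
  17: emitted by trim_outliers (line 37)
  18: emitted by shape_report (line 43)
  19: emitted by main (line 60)
  20: emitted by weigh_samples (line 48)
A correct fix: line 45: replace `limit` with `mid`.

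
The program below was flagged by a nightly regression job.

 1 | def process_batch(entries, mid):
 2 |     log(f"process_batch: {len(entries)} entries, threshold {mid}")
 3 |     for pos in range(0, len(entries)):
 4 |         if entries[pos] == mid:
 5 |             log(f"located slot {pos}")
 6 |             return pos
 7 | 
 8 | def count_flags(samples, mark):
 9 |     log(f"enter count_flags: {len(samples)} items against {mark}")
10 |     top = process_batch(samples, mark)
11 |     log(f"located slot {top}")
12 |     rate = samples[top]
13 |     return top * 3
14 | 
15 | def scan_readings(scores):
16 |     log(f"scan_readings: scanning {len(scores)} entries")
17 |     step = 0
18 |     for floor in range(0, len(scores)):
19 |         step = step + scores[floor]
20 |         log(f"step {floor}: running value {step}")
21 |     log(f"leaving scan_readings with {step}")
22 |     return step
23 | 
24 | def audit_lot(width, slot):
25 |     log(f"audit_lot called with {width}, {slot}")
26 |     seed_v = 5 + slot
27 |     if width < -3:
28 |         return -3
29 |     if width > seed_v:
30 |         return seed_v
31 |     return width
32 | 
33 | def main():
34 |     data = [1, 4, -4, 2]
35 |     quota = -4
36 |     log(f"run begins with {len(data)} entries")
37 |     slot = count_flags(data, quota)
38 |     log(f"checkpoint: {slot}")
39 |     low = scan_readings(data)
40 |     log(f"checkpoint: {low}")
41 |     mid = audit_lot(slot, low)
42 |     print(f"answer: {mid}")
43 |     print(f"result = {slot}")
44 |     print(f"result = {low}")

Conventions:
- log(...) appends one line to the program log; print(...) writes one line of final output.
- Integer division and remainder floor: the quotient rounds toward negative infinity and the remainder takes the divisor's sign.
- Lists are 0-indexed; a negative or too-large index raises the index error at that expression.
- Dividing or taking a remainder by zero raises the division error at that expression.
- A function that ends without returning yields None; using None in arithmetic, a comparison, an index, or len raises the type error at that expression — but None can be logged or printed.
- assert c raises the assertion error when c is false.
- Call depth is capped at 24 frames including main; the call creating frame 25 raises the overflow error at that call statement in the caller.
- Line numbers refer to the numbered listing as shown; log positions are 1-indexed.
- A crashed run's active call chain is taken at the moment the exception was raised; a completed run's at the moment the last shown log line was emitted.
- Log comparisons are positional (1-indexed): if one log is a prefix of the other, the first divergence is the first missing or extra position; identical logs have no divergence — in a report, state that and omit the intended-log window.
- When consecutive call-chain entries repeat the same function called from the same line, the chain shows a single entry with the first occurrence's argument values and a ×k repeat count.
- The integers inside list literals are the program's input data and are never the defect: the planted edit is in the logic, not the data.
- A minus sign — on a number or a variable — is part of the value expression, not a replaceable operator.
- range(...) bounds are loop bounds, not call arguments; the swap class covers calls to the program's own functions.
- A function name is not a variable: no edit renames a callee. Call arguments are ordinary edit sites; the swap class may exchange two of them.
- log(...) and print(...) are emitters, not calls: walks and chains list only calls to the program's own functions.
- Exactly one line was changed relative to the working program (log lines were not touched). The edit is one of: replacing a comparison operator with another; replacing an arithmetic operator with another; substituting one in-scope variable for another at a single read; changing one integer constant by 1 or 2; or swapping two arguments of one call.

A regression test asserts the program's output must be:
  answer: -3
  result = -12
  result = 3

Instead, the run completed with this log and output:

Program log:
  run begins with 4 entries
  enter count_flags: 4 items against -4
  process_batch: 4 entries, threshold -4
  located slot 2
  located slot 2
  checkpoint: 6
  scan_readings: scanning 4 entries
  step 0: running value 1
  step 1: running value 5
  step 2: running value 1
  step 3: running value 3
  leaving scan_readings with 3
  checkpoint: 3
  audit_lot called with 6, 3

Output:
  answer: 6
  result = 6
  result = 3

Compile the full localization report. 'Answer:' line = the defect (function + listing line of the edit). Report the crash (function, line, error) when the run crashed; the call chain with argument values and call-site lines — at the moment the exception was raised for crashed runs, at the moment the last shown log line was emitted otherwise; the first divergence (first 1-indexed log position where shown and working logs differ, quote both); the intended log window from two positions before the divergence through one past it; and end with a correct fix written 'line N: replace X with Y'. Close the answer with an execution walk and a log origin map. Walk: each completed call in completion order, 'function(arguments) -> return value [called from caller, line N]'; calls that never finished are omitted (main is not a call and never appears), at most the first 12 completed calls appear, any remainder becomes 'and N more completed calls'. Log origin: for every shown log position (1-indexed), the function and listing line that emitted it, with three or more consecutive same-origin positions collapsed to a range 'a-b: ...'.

Answer: the defect is in count_flags at line 13.
Key observation: The log first diverges at position 6: the faulty run prints 'checkpoint: 6' where the working version prints 'checkpoint: -12'.
Call chain: main -> audit_lot(6, 3) (called at line 41).
First divergence: position 6 — the shown line 'checkpoint: 6' should read 'checkpoint: -12'.
Intended log window:
  4: located slot 2
  5: located slot 2
  6: checkpoint: -12
  7: scan_readings: scanning 4 entries
Execution walk:
  process_batch([1, 4, -4, 2], -4) -> 2  [called from count_flags, line 10]
  count_flags([1, 4, -4, 2], -4) -> 6  [called from main, line 37]
  scan_readings([1, 4, -4, 2]) -> 3  [called from main, line 39]
  audit_lot(6, 3) -> 6  [called from main, line 41]
Origin of each log line:
  1: logged in main at line 36
  2: logged in count_flags at line 9
  3: logged in process_batch at line 2
  4: logged in process_batch at line 5
  5: logged in count_flags at line 11
  6: logged in main at line 38
  7: logged in scan_readings at line 16
  8-11: logged in scan_readings at line 20
  12: logged in scan_readings at line 21
  13: logged in main at line 40
  14: logged in audit_lot at line 25
A correct fix: line 13: replace `top` with `rate`.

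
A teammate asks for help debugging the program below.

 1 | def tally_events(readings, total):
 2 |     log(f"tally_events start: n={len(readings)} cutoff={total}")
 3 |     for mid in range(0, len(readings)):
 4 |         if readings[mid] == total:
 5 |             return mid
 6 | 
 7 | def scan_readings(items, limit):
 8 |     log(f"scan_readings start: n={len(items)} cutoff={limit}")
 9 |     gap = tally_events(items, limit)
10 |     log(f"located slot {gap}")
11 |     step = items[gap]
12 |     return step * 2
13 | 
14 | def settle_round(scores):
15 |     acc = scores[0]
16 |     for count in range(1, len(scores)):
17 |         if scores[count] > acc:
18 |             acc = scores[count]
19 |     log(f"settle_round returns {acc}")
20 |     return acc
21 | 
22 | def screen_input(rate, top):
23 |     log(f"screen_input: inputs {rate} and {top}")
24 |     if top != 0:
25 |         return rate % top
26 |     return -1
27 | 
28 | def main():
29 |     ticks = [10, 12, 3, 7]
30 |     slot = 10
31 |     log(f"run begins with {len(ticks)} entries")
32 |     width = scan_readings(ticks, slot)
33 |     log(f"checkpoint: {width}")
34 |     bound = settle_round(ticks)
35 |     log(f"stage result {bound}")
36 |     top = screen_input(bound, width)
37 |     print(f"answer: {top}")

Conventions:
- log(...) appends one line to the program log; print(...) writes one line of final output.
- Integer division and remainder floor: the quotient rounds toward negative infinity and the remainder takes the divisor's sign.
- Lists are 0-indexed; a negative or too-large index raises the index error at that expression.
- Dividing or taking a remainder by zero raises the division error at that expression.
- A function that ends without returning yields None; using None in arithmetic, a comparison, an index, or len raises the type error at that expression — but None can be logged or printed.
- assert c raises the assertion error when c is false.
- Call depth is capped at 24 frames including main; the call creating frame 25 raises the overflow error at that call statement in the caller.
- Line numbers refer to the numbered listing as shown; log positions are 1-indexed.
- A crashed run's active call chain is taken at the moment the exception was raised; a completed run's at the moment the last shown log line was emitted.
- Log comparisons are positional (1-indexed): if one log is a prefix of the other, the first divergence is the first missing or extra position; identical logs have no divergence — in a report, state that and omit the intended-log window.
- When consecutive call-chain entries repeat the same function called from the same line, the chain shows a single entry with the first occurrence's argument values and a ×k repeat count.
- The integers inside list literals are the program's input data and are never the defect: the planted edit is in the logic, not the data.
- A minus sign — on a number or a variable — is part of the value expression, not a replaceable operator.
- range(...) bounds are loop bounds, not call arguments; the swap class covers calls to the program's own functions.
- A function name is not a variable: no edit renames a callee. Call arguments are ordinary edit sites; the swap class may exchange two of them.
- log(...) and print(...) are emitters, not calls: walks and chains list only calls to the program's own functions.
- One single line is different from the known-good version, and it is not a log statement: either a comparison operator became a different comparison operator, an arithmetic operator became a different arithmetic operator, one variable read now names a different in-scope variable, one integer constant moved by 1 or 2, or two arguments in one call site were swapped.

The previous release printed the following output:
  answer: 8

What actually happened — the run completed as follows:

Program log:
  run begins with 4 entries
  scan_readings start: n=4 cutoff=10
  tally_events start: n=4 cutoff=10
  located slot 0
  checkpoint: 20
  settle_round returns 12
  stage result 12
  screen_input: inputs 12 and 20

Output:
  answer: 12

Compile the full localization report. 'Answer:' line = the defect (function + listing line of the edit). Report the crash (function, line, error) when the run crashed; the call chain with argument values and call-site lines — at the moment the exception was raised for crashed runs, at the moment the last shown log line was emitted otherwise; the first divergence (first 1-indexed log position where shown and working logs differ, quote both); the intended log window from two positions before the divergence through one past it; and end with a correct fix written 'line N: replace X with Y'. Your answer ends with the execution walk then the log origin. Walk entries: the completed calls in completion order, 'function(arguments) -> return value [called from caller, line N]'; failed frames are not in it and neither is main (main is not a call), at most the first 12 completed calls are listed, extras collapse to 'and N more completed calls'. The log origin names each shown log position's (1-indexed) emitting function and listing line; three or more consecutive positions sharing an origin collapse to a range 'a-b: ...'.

Answer: the defect is in main at line 36.
Core observation: The log first diverges at position 8: the faulty run prints 'screen_input: inputs 12 and 20' where the working version prints 'screen_input: inputs 20 and 12'.
Call chain: main -> screen_input(12, 20) (called at line 36).
First divergence: position 8 — shown 'screen_input: inputs 12 and 20', intended 'screen_input: inputs 20 and 12'.
Intended log window:
  6: settle_round returns 12
  7: stage result 12
  8: screen_input: inputs 20 and 12
Execution walk:
  tally_events([10, 12, 3, 7], 10) -> 0  [called from scan_readings, line 9]
  scan_readings([10, 12, 3, 7], 10) -> 20  [called from main, line 32]
  settle_round([10, 12, 3, 7]) -> 12  [called from main, line 34]
  screen_input(12, 20) -> 12  [called from main, line 36]
Log line origins:
  1: from main, line 31
  2: from scan_readings, line 8
  3: from tally_events, line 2
  4: from scan_readings, line 10
  5: from main, line 33
  6: from settle_round, line 19
  7: from main, line 35
  8: from screen_input, line 23
A correct fix: line 36: replace `screen_input(bound, width)` with `screen_input(width, bound)`.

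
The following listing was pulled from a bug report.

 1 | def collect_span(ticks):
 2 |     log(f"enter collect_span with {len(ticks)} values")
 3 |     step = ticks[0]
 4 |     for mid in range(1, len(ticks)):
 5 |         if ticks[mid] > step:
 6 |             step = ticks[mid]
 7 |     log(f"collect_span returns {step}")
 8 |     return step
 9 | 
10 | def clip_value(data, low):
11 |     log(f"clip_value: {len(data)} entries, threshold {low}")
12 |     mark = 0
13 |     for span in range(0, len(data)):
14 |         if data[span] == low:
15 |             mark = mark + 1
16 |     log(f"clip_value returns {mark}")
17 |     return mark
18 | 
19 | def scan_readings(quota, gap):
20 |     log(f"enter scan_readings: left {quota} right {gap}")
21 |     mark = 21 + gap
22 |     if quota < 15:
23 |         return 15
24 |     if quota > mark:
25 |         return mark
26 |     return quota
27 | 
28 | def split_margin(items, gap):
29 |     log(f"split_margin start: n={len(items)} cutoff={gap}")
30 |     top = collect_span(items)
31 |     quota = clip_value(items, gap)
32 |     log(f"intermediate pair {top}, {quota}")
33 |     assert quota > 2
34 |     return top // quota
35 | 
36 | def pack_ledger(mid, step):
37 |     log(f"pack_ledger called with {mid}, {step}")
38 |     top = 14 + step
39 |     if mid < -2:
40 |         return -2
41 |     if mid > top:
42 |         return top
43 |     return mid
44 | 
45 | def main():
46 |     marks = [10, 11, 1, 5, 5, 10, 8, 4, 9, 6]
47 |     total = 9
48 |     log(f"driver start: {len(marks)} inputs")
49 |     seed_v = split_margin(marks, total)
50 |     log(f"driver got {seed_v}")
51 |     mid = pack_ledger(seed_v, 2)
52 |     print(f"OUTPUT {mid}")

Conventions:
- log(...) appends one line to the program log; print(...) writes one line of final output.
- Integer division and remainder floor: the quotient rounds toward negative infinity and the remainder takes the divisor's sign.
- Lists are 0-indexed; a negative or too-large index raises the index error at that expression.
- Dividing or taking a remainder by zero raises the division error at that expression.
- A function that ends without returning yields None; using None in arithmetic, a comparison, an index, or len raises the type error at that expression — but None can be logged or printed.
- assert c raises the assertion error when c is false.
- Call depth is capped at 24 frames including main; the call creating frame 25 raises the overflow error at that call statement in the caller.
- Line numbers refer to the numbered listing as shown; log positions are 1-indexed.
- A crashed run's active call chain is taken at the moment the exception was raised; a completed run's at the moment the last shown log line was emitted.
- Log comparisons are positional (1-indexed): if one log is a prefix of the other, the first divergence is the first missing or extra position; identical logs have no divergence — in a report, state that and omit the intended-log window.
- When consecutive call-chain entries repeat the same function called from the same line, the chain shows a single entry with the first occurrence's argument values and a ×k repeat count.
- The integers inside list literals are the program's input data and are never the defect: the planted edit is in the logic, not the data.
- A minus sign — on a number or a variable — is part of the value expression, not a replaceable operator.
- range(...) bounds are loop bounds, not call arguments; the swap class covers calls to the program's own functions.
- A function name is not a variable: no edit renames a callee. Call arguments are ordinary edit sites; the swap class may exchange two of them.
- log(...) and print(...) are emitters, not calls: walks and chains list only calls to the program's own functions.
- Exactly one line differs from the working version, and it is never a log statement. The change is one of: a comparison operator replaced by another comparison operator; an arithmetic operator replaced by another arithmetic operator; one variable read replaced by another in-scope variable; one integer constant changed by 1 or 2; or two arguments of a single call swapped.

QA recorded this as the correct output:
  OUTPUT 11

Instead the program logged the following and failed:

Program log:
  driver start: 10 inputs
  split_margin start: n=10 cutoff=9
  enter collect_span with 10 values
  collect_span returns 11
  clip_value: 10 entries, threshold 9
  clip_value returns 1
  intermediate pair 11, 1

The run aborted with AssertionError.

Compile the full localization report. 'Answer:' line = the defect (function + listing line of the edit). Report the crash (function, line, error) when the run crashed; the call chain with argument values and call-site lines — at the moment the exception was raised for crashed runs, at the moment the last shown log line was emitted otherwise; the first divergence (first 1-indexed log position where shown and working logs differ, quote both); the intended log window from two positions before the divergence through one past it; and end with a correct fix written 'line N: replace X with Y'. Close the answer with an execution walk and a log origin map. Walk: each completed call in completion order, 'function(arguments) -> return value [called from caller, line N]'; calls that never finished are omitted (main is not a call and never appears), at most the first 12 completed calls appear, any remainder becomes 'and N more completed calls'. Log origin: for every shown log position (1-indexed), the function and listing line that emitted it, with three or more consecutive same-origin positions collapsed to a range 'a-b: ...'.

Answer: the defect is in split_margin at line 33.
Core observation: A complete run would log 'driver got 11' next, but this one stopped at 7 lines.
Crash: split_margin, line 33, AssertionError.
Call chain: main -> split_margin([10, 11, 1, 5, 5, 10, 8, 4, 9, 6], 9) (called at line 49).
First divergence: position 8 — the faulty run's log ends after 7 lines; the working version continues with 'driver got 11'.
Intended log window:
  6: clip_value returns 1
  7: intermediate pair 11, 1
  8: driver got 11
  9: pack_ledger called with 11, 2
Execution walk:
  collect_span([10, 11, 1, 5, 5, 10, 8, 4, 9, 6]) -> 11  [called from split_margin, line 30]
  clip_value([10, 11, 1, 5, 5, 10, 8, 4, 9, 6], 9) -> 1  [called from split_margin, line 31]
Log origin:
  1: logged in main at line 48
  2: logged in split_margin at line 29
  3: logged in collect_span at line 2
  4: logged in collect_span at line 7
  5: logged in clip_value at line 11
  6: logged in clip_value at line 16
  7: logged in split_margin at line 32
A correct fix: line 33: replace `2` with `0`.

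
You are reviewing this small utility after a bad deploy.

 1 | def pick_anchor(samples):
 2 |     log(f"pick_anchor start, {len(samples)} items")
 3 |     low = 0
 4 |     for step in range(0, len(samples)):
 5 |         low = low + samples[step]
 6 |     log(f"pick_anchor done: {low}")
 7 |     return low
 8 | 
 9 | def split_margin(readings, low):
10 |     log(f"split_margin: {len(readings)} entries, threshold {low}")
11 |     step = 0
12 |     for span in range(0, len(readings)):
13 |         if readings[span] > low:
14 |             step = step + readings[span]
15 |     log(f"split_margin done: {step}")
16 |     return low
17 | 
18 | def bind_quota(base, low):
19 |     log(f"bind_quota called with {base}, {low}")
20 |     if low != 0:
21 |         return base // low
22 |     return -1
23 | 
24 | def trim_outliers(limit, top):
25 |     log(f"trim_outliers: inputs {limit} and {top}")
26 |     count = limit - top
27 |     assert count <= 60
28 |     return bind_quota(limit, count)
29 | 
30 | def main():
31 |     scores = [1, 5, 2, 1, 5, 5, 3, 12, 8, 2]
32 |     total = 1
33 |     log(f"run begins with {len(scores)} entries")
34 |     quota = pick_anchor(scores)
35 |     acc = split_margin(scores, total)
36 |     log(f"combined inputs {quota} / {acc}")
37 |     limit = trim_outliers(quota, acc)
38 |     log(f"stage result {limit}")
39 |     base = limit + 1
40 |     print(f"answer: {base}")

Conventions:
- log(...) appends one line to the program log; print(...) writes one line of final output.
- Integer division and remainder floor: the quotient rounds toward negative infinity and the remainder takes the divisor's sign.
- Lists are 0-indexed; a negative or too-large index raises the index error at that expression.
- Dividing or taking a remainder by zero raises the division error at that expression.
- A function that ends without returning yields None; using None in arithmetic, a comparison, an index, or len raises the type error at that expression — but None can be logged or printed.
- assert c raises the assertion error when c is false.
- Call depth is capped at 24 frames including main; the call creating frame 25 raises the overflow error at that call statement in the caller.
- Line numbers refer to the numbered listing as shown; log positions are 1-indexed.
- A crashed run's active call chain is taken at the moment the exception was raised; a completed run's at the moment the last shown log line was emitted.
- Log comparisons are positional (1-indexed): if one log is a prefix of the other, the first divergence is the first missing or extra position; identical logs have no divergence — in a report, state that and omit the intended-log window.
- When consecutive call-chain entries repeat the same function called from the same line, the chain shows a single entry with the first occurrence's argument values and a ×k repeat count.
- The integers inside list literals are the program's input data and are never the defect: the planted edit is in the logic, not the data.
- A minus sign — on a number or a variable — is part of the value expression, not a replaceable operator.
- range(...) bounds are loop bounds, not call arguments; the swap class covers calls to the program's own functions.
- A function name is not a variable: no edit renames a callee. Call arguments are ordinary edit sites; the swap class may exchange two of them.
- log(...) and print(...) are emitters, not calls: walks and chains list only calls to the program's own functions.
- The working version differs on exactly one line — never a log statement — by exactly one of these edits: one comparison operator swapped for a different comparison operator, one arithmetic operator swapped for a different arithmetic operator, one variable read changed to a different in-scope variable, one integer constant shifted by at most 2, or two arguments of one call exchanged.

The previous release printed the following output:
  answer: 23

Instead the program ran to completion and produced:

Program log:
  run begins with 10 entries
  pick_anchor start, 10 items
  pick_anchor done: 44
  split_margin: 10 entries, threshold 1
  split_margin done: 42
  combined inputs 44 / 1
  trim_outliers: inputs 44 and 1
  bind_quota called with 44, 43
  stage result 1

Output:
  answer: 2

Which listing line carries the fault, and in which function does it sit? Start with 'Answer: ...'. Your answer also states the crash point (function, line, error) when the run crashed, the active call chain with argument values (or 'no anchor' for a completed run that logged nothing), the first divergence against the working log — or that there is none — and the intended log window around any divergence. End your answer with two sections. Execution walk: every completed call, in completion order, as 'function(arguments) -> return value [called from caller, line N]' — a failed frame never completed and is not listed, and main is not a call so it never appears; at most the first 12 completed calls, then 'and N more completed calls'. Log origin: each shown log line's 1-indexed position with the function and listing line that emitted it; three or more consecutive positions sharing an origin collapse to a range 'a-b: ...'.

Answer: the defect is in split_margin at line 16.
The tell: Position 6 is the first bad log line: 'combined inputs 44 / 1' should read 'combined inputs 44 / 42'.
Call chain: main.
First divergence: position 6; shown 'combined inputs 44 / 1' vs intended 'combined inputs 44 / 42'.
Intended log window:
  4: split_margin: 10 entries, threshold 1
  5: split_margin done: 42
  6: combined inputs 44 / 42
  7: trim_outliers: inputs 44 and 42
Execution walk:
  pick_anchor([1, 5, 2, 1, 5, 5, 3, 12, 8, 2]) -> 44  [called from main, line 34]
  split_margin([1, 5, 2, 1, 5, 5, 3, 12, 8, 2], 1) -> 1  [called from main, line 35]
  bind_quota(44, 43) -> 1  [called from trim_outliers, line 28]
  trim_outliers(44, 1) -> 1  [called from main, line 37]
Log line origins:
  1: logged in main at line 33
  2: logged in pick_anchor at line 2
  3: logged in pick_anchor at line 6
  4: logged in split_margin at line 10
  5: logged in split_margin at line 15
  6: logged in main at line 36
  7: logged in trim_outliers at line 25
  8: logged in bind_quota at line 19
  9: logged in main at line 38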